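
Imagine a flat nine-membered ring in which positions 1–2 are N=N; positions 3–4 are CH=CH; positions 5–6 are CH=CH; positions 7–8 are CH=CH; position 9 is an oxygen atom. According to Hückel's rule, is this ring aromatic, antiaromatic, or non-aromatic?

Aromatic

All ring atoms are sp² and supply a p orbital to the ring (each doubly-bonded ring atom is sp² with one p-orbital electron; each =N– nitrogen is pyridine-type (lone pair in the sp² plane, one electron in the p orbital); the oxygen donates one lone pair from its p orbital); the conjugation is uninterrupted.
Adding the contributions, 4 × 2 = 8 from the double-bond units + 2 from the O atom = 10.
10 = 4(2) + 2, which satisfies Hückel's 4n+2 rule.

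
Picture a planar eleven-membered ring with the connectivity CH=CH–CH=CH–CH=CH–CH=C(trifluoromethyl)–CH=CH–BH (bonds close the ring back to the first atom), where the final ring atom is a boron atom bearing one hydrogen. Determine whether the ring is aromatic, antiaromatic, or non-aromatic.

All ring atoms are sp² and supply a p orbital to the ring (every atom in a ring double bond is sp² and brings one electron to the p orbital; the boron has an empty p orbital); the conjugation is uninterrupted.
Counting π electrons: 5 × 2 = 10 from the double-bond units + 0 from the BH atom = 10.
That gives a 4n+2 count (10, n = 2).

Aromatic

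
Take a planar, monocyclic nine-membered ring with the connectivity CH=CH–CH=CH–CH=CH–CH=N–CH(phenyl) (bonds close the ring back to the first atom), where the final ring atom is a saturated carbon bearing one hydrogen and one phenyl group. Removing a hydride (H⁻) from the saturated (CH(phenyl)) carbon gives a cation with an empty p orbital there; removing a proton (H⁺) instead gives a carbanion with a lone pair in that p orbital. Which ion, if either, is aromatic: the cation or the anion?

The anion

In either ion the ring is fully conjugated: every atom, including the new sp² carbon, supplies a p orbital.
Cation: 4 × 2 + 0 = 8 π electrons → 4(2), antiaromatic.
Anion: 4 × 2 + 2 = 10 π electrons → 4(2)+2, aromatic.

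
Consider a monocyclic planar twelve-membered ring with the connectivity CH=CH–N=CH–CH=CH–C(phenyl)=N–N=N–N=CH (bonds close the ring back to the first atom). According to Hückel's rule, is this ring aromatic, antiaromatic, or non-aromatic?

Antiaromatic

Check conjugation: each doubly-bonded ring atom is sp² with one p-orbital electron; the doubly-bonded nitrogens are pyridine-type — their lone pairs lie in the ring plane, leaving one electron in the p orbital — every position has a p orbital, so the cyclic π system is continuous.
π-electron count: 6 × 2 = 12 from the 6 double-bond units.
12 is a 4n count (n = 3), so the planar conjugated ring is antiaromatic.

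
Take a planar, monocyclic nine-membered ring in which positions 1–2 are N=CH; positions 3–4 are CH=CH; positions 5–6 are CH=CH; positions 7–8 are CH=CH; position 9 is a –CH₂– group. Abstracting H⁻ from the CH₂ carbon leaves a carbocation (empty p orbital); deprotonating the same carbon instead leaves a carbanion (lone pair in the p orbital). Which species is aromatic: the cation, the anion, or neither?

In either ion the ring is fully conjugated: every atom, including the new sp² carbon, supplies a p orbital.
Cation: 4 × 2 + 0 = 8 π electrons → 4(2), antiaromatic.
Anion: 4 × 2 + 2 = 10 π electrons → 4(2)+2, aromatic.

The anion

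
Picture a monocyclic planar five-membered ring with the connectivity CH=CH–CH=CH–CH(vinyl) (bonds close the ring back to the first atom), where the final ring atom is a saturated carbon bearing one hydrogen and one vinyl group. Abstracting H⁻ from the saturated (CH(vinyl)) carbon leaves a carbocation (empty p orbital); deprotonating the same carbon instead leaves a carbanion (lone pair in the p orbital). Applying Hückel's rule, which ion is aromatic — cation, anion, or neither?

Both ions have a continuous loop of p orbitals — each ring atom is sp².
Cation: 2 × 2 + 0 = 4 π electrons → 4(1), antiaromatic.
Anion: 2 × 2 + 2 = 6 π electrons → 4(1)+2, aromatic.

The anion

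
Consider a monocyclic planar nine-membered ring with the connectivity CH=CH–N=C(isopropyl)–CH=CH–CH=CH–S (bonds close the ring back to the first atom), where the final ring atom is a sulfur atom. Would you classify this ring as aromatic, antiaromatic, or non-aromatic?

Every ring atom contributes a p orbital perpendicular to the ring (the double-bond atoms are sp², each contributing one p electron; each sp² =N– keeps its lone pair in-plane and puts one electron into the π system; the sulfur donates one lone pair from its p orbital), so the π system is cyclic and fully conjugated.
Tallying contributions gives 4 × 2 = 8 from the double-bond units + 2 from the S atom = 10.
10 = 4(2) + 2, which satisfies Hückel's 4n+2 rule.

Aromatic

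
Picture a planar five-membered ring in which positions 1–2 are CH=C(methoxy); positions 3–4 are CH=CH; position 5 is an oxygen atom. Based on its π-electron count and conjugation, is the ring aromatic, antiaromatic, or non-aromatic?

Aromatic

All ring atoms are sp² and supply a p orbital to the ring (each doubly-bonded ring atom is sp² with one p-orbital electron; the oxygen donates one lone pair from its p orbital); the conjugation is uninterrupted.
Counting π electrons: 2 × 2 = 4 from the double-bond units + 2 from the O atom = 6.
6 = 4(1) + 2, which satisfies Hückel's 4n+2 rule.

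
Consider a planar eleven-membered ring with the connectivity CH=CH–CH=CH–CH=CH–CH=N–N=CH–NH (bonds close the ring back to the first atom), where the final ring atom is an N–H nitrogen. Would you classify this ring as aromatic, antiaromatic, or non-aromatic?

All ring atoms are sp² and supply a p orbital to the ring (the double-bond atoms are sp², each contributing one p electron; each sp² =N– keeps its lone pair in-plane and puts one electron into the π system; the pyrrole-type nitrogen donates its lone pair from the p orbital); the conjugation is uninterrupted.
Adding the contributions, 5 × 2 = 10 from the double-bond units + 2 from the NH atom = 12.
With 12 = 4·3 π electrons, Hückel's rule classifies the planar ring as antiaromatic.

Antiaromatic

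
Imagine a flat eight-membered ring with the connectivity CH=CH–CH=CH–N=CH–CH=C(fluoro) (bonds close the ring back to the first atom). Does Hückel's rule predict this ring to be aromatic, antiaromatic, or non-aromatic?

Antiaromatic

Every ring atom contributes a p orbital perpendicular to the ring (every atom in a ring double bond is sp² and brings one electron to the p orbital; the doubly-bonded nitrogens are pyridine-type — their lone pairs lie in the ring plane, leaving one electron in the p orbital), so the π system is cyclic and fully conjugated.
Counting π electrons: 4 × 2 = 8 from the 4 double-bond units.
8 is a 4n count (n = 2), so the planar conjugated ring is antiaromatic.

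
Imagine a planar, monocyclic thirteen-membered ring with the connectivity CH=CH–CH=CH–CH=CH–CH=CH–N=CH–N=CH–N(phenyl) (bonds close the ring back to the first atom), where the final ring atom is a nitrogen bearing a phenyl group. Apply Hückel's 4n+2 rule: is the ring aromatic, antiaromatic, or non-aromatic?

Aromatic

Every ring atom contributes a p orbital perpendicular to the ring (every atom in a ring double bond is sp² and brings one electron to the p orbital; each =N– nitrogen is pyridine-type (lone pair in the sp² plane, one electron in the p orbital); the pyrrole-type nitrogen donates its lone pair from the p orbital), so the π system is cyclic and fully conjugated.
Adding the contributions, 6 × 2 = 12 from the double-bond units + 2 from the N(phenyl) atom = 14.
That gives a 4n+2 count (14, n = 3).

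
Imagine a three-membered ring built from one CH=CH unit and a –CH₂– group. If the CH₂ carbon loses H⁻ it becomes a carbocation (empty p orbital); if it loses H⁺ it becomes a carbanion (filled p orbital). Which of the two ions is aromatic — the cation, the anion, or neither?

In either ion the ring is fully conjugated: every atom, including the new sp² carbon, supplies a p orbital.
Cation: 1 × 2 + 0 = 2 π electrons → 4(0)+2, aromatic.
Anion: 1 × 2 + 2 = 4 π electrons → 4(1), antiaromatic.

The cation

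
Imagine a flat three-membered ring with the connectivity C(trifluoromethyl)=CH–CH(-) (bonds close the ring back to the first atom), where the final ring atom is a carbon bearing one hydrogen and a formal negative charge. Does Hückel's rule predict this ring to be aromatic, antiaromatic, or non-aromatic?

The p orbitals form a continuous loop: the double-bond atoms are sp², each contributing one p electron; the carbanion's lone pair occupies the p orbital. The ring is fully conjugated.
Tallying contributions gives 1 × 2 = 2 from the double-bond unit + 2 from the CH(-) atom = 4.
4 = 4(1); a planar, fully conjugated 4n system is antiaromatic.

Antiaromatic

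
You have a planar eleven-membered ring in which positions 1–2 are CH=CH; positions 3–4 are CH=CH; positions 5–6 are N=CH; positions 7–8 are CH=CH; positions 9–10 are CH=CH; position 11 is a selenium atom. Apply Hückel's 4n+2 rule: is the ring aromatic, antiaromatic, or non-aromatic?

Every ring atom contributes a p orbital perpendicular to the ring (each doubly-bonded ring atom is sp² with one p-orbital electron; each sp² =N– keeps its lone pair in-plane and puts one electron into the π system; the selenium donates one lone pair from its p orbital), so the π system is cyclic and fully conjugated.
Tallying contributions gives 5 × 2 = 10 from the double-bond units + 2 from the Se atom = 12.
12 is a 4n count (n = 3), so the planar conjugated ring is antiaromatic.

Antiaromatic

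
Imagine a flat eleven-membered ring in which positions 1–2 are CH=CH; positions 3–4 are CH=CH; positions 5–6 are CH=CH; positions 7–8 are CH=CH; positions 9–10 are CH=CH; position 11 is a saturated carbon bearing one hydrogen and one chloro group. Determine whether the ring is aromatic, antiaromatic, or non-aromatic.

The CH(chloro) position has four σ bonds — that saturated carbon is sp³ and has no p orbital in the ring π system — so the cyclic conjugation is interrupted.
Broken conjugation rules out both aromaticity and antiaromaticity.

Non-aromatic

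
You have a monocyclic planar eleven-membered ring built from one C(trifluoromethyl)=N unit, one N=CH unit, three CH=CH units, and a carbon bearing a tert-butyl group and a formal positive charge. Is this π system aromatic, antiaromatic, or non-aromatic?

The p orbitals form a continuous loop: every atom in a ring double bond is sp² and brings one electron to the p orbital; the doubly-bonded nitrogens are pyridine-type — their lone pairs lie in the ring plane, leaving one electron in the p orbital; the carbocation has an empty p orbital. The ring is fully conjugated.
Adding the contributions, 5 × 2 = 10 from the double-bond units + 0 from the C(tert-butyl)(+) atom = 10.
That gives a 4n+2 count (10, n = 2).

Aromatic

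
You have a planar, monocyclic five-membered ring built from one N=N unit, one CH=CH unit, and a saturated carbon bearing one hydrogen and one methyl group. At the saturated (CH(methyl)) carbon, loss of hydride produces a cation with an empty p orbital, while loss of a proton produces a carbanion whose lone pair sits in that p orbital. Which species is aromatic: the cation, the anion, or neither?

The anion

In both ions every ring atom is sp² and contributes a p orbital, so both rings are fully conjugated.
Cation: 2 × 2 + 0 = 4 π electrons → 4(1), antiaromatic.
Anion: 2 × 2 + 2 = 6 π electrons → 4(1)+2, aromatic.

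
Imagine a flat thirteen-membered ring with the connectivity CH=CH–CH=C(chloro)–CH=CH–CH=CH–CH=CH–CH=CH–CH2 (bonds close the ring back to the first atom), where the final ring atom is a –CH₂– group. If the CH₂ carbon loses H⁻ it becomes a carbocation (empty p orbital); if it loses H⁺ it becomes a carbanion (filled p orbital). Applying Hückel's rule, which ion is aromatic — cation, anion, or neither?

In both ions every ring atom is sp² and contributes a p orbital, so both rings are fully conjugated.
Cation: 6 × 2 + 0 = 12 π electrons → 4(3), antiaromatic.
Anion: 6 × 2 + 2 = 14 π electrons → 4(3)+2, aromatic.

The anion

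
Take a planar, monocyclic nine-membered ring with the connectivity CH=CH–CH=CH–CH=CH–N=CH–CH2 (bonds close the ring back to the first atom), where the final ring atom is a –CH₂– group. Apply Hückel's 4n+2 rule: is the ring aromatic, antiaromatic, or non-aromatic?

Because the tetrahedral CH₂ carbon is sp³ and has no p orbital in the ring π system at the CH2 position, the π system cannot extend all the way around the ring.
A ring that is not fully conjugated cannot be aromatic or antiaromatic regardless of its π-electron count.

Non-aromatic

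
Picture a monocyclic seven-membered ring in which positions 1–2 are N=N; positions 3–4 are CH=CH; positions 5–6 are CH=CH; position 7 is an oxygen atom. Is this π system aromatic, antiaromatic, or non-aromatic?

Antiaromatic

Every ring atom contributes a p orbital perpendicular to the ring (every atom in a ring double bond is sp² and brings one electron to the p orbital; each =N– nitrogen is pyridine-type (lone pair in the sp² plane, one electron in the p orbital); the oxygen donates one lone pair from its p orbital), so the π system is cyclic and fully conjugated.
Adding the contributions, 3 × 2 = 6 from the double-bond units + 2 from the O atom = 8.
8 is a 4n count (n = 2), so the planar conjugated ring is antiaromatic.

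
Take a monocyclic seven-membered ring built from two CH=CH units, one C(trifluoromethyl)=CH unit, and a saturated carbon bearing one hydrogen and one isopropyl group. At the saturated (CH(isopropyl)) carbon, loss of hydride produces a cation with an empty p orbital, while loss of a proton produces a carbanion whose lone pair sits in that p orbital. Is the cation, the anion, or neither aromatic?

Once that carbon is sp², every ring atom has a p orbital and both ions are fully conjugated.
Cation: 3 × 2 + 0 = 6 π electrons → 4(1)+2, aromatic.
Anion: 3 × 2 + 2 = 8 π electrons → 4(2), antiaromatic.

The cation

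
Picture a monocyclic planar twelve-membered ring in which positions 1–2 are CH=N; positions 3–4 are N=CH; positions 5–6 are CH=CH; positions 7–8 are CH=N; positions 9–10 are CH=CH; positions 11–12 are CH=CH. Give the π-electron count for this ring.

The p orbitals form a continuous loop: every atom in a ring double bond is sp² and brings one electron to the p orbital; the doubly-bonded nitrogens are pyridine-type — their lone pairs lie in the ring plane, leaving one electron in the p orbital. The ring is fully conjugated.
Counting π electrons: 6 × 2 = 12 from the 6 double-bond units.

12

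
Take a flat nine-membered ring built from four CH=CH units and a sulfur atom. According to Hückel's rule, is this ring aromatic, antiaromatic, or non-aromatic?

Aromatic

The p orbitals form a continuous loop: every atom in a ring double bond is sp² and brings one electron to the p orbital; the sulfur donates one lone pair from its p orbital. The ring is fully conjugated.
π-electron count: 4 × 2 = 8 from the double-bond units + 2 from the S atom = 10.
That gives a 4n+2 count (10, n = 2).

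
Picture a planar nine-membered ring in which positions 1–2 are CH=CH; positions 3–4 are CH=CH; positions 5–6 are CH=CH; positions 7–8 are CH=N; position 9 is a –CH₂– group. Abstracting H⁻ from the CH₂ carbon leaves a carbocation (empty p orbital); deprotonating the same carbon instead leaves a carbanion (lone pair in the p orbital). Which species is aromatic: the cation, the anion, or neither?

The anion

In both ions every ring atom is sp² and contributes a p orbital, so both rings are fully conjugated.
Cation: 4 × 2 + 0 = 8 π electrons → 4(2), antiaromatic.
Anion: 4 × 2 + 2 = 10 π electrons → 4(2)+2, aromatic.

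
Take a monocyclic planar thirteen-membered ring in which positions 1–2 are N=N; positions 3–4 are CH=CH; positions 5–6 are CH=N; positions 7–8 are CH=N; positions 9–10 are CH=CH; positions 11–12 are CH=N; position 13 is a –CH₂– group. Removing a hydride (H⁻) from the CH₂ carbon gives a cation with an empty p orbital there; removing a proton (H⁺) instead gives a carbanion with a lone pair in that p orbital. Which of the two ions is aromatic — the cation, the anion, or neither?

The anion

In either ion the ring is fully conjugated: every atom, including the new sp² carbon, supplies a p orbital.
Cation: 6 × 2 + 0 = 12 π electrons → 4(3), antiaromatic.
Anion: 6 × 2 + 2 = 14 π electrons → 4(3)+2, aromatic.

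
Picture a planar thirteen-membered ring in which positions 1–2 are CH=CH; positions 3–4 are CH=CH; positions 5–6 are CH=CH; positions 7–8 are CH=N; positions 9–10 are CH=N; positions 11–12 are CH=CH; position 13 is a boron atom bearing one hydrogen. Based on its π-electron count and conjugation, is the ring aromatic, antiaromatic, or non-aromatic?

The p orbitals form a continuous loop: each doubly-bonded ring atom is sp² with one p-orbital electron; the doubly-bonded nitrogens are pyridine-type — their lone pairs lie in the ring plane, leaving one electron in the p orbital; the boron has an empty p orbital. The ring is fully conjugated.
Tallying contributions gives 6 × 2 = 12 from the double-bond units + 0 from the BH atom = 12.
12 = 4(3); a planar, fully conjugated 4n system is antiaromatic.

Antiaromatic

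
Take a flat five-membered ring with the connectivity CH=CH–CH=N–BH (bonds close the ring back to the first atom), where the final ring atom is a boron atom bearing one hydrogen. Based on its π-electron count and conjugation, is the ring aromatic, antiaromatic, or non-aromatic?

Check conjugation: every atom in a ring double bond is sp² and brings one electron to the p orbital; the doubly-bonded nitrogens are pyridine-type — their lone pairs lie in the ring plane, leaving one electron in the p orbital; the boron has an empty p orbital — every position has a p orbital, so the cyclic π system is continuous.
Tallying contributions gives 2 × 2 = 4 from the double-bond units + 0 from the BH atom = 4.
With 4 = 4·1 π electrons, Hückel's rule classifies the planar ring as antiaromatic.

Antiaromatic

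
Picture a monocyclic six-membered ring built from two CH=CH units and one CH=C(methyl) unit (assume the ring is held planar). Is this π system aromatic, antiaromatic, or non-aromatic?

The p orbitals form a continuous loop: the double-bond atoms are sp², each contributing one p electron. The ring is fully conjugated.
Adding the contributions, 3 × 2 = 6 from the 3 double-bond units.
Since 6 = 4·1 + 2, the ring meets the 4n+2 criterion.

Aromatic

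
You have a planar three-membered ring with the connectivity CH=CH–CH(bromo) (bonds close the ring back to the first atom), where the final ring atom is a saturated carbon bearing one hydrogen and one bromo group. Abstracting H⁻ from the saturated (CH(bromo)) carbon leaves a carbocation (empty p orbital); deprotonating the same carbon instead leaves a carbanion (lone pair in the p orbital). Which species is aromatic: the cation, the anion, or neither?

The cation

Both ions have a continuous loop of p orbitals — each ring atom is sp².
Cation: 1 × 2 + 0 = 2 π electrons → 4(0)+2, aromatic.
Anion: 1 × 2 + 2 = 4 π electrons → 4(1), antiaromatic.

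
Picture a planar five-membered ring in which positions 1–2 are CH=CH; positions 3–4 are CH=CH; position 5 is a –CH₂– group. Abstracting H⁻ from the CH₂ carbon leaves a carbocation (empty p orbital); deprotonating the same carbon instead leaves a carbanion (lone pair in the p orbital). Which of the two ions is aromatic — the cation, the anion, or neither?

The anion

In either ion the ring is fully conjugated: every atom, including the new sp² carbon, supplies a p orbital.
Cation: 2 × 2 + 0 = 4 π electrons → 4(1), antiaromatic.
Anion: 2 × 2 + 2 = 6 π electrons → 4(1)+2, aromatic.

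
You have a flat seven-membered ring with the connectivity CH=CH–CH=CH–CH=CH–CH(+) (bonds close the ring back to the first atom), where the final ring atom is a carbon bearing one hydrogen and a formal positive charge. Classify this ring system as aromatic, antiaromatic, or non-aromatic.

Every ring atom contributes a p orbital perpendicular to the ring (the double-bond atoms are sp², each contributing one p electron; the carbocation has an empty p orbital), so the π system is cyclic and fully conjugated.
Counting π electrons: 3 × 2 = 6 from the double-bond units + 0 from the CH(+) atom = 6.
That gives a 4n+2 count (6, n = 1).
(This ring is the tropylium cation.)

Aromatic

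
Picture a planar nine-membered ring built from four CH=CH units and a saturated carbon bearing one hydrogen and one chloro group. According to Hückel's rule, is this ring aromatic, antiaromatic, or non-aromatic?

Non-aromatic

The CH(chloro) position has four σ bonds — that saturated carbon is sp³ and has no p orbital in the ring π system — so the cyclic conjugation is interrupted.
Without a continuous loop of overlapping p orbitals the Hückel electron count never comes into play.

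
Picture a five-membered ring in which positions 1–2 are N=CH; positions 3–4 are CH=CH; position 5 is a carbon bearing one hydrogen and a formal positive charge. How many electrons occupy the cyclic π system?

The p orbitals form a continuous loop: the double-bond atoms are sp², each contributing one p electron; each =N– nitrogen is pyridine-type (lone pair in the sp² plane, one electron in the p orbital); the carbocation has an empty p orbital. The ring is fully conjugated.
Tallying contributions gives 2 × 2 = 4 from the double-bond units + 0 from the CH(+) atom = 4.

4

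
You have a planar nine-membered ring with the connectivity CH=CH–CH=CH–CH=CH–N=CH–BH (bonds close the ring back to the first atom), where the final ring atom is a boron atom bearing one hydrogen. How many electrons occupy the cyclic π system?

Check conjugation: every atom in a ring double bond is sp² and brings one electron to the p orbital; each sp² =N– keeps its lone pair in-plane and puts one electron into the π system; the boron has an empty p orbital — every position has a p orbital, so the cyclic π system is continuous.
Tallying contributions gives 4 × 2 = 8 from the double-bond units + 0 from the BH atom = 8.

8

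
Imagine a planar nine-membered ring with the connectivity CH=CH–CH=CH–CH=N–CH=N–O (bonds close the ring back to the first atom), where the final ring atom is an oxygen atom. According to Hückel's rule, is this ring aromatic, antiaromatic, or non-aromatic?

Check conjugation: the double-bond atoms are sp², each contributing one p electron; the doubly-bonded nitrogens are pyridine-type — their lone pairs lie in the ring plane, leaving one electron in the p orbital; the oxygen donates one lone pair from its p orbital — every position has a p orbital, so the cyclic π system is continuous.
Adding the contributions, 4 × 2 = 8 from the double-bond units + 2 from the O atom = 10.
That gives a 4n+2 count (10, n = 2).

Aromatic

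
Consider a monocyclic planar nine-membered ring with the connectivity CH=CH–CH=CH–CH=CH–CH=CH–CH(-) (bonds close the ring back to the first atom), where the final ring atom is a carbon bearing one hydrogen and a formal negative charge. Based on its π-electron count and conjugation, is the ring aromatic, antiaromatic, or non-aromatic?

Check conjugation: each doubly-bonded ring atom is sp² with one p-orbital electron; the carbanion's lone pair occupies the p orbital — every position has a p orbital, so the cyclic π system is continuous.
π-electron count: 4 × 2 = 8 from the double-bond units + 2 from the CH(-) atom = 10.
Since 10 = 4·2 + 2, the ring meets the 4n+2 criterion.

Aromatic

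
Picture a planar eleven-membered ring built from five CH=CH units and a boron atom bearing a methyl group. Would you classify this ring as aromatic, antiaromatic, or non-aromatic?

Aromatic

The p orbitals form a continuous loop: every atom in a ring double bond is sp² and brings one electron to the p orbital; the boron has an empty p orbital. The ring is fully conjugated.
Counting π electrons: 5 × 2 = 10 from the double-bond units + 0 from the B(methyl) atom = 10.
With 10 π electrons (n = 2), the Hückel 4n+2 condition holds.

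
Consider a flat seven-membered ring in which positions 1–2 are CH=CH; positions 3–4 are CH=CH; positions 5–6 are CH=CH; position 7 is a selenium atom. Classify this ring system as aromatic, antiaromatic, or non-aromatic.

Antiaromatic

The p orbitals form a continuous loop: each doubly-bonded ring atom is sp² with one p-orbital electron; the selenium donates one lone pair from its p orbital. The ring is fully conjugated.
Adding the contributions, 3 × 2 = 6 from the double-bond units + 2 from the Se atom = 8.
With 8 = 4·2 π electrons, Hückel's rule classifies the planar ring as antiaromatic.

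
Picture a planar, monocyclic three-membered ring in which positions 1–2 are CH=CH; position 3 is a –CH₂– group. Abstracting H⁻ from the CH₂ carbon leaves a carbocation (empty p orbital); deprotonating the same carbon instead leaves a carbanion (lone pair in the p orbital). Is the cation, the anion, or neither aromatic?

The cation

In either ion the ring is fully conjugated: every atom, including the new sp² carbon, supplies a p orbital.
Cation: 1 × 2 + 0 = 2 π electrons → 4(0)+2, aromatic.
Anion: 1 × 2 + 2 = 4 π electrons → 4(1), antiaromatic.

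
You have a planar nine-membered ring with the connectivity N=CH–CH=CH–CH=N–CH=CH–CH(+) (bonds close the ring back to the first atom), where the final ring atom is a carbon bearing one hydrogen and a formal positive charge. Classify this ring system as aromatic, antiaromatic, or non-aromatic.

The p orbitals form a continuous loop: every atom in a ring double bond is sp² and brings one electron to the p orbital; each =N– nitrogen is pyridine-type (lone pair in the sp² plane, one electron in the p orbital); the carbocation has an empty p orbital. The ring is fully conjugated.
Counting π electrons: 4 × 2 = 8 from the double-bond units + 0 from the CH(+) atom = 8.
8 = 4(2); a planar, fully conjugated 4n system is antiaromatic.

Antiaromatic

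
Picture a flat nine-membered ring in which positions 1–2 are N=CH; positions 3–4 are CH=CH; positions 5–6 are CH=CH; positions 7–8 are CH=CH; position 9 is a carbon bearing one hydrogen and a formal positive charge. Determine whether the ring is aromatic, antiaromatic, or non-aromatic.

Check conjugation: the double-bond atoms are sp², each contributing one p electron; the doubly-bonded nitrogens are pyridine-type — their lone pairs lie in the ring plane, leaving one electron in the p orbital; the carbocation has an empty p orbital — every position has a p orbital, so the cyclic π system is continuous.
π-electron count: 4 × 2 = 8 from the double-bond units + 0 from the CH(+) atom = 8.
8 = 4(2); a planar, fully conjugated 4n system is antiaromatic.

Antiaromatic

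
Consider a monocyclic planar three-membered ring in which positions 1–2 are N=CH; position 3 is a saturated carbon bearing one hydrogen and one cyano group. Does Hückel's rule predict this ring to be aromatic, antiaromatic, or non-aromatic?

At the CH(cyano) position, that saturated carbon is sp³ and has no p orbital in the ring π system; the ring's p-orbital overlap is broken there.
A ring that is not fully conjugated cannot be aromatic or antiaromatic regardless of its π-electron count.

Non-aromatic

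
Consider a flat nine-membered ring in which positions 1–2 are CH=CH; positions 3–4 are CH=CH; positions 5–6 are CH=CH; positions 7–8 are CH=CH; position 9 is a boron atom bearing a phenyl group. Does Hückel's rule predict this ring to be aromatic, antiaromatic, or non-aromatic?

Check conjugation: the double-bond atoms are sp², each contributing one p electron; the boron has an empty p orbital — every position has a p orbital, so the cyclic π system is continuous.
Counting π electrons: 4 × 2 = 8 from the double-bond units + 0 from the B(phenyl) atom = 8.
With 8 = 4·2 π electrons, Hückel's rule classifies the planar ring as antiaromatic.

Antiaromatic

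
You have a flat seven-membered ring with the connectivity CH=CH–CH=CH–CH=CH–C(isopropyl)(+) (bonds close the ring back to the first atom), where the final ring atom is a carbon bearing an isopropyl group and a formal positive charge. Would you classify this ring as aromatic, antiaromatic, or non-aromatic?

Aromatic

All ring atoms are sp² and supply a p orbital to the ring (the double-bond atoms are sp², each contributing one p electron; the carbocation has an empty p orbital); the conjugation is uninterrupted.
Counting π electrons: 3 × 2 = 6 from the double-bond units + 0 from the C(isopropyl)(+) atom = 6.
That gives a 4n+2 count (6, n = 1).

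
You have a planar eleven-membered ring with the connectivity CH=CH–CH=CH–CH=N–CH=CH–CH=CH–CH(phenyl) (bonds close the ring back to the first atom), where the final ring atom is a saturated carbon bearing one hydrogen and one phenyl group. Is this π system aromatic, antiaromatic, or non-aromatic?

Non-aromatic

The CH(phenyl) position has four σ bonds — that saturated carbon is sp³ and has no p orbital in the ring π system — so the cyclic conjugation is interrupted.
Broken conjugation rules out both aromaticity and antiaromaticity.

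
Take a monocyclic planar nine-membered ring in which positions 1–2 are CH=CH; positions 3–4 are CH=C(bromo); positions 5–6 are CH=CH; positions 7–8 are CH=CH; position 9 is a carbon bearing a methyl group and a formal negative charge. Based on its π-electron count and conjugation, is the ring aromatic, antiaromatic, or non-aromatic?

The p orbitals form a continuous loop: each doubly-bonded ring atom is sp² with one p-orbital electron; the carbanion's lone pair occupies the p orbital. The ring is fully conjugated.
Counting π electrons: 4 × 2 = 8 from the double-bond units + 2 from the C(methyl)(-) atom = 10.
10 = 4(2) + 2, which satisfies Hückel's 4n+2 rule.

Aromatic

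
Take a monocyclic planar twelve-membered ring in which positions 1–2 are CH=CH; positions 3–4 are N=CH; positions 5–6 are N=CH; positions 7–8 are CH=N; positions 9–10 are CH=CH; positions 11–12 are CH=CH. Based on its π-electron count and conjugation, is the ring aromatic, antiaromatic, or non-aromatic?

Antiaromatic

All ring atoms are sp² and supply a p orbital to the ring (every atom in a ring double bond is sp² and brings one electron to the p orbital; each =N– nitrogen is pyridine-type (lone pair in the sp² plane, one electron in the p orbital)); the conjugation is uninterrupted.
Tallying contributions gives 6 × 2 = 12 from the 6 double-bond units.
A 4n π count (12, n = 3) in a planar conjugated ring means antiaromatic.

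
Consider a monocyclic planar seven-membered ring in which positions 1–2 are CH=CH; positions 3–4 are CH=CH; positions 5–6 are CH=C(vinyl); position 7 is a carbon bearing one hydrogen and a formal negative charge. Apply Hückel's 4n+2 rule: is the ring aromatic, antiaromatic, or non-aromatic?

Every ring atom contributes a p orbital perpendicular to the ring (the double-bond atoms are sp², each contributing one p electron; the carbanion's lone pair occupies the p orbital), so the π system is cyclic and fully conjugated.
Adding the contributions, 3 × 2 = 6 from the double-bond units + 2 from the CH(-) atom = 8.
With 8 = 4·2 π electrons, Hückel's rule classifies the planar ring as antiaromatic.

Antiaromatic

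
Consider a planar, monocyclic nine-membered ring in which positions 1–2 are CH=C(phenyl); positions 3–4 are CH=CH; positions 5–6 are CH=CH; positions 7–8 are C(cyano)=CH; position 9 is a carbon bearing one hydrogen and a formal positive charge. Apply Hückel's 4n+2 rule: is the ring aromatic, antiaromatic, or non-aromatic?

Antiaromatic

Every ring atom contributes a p orbital perpendicular to the ring (each doubly-bonded ring atom is sp² with one p-orbital electron; the carbocation has an empty p orbital), so the π system is cyclic and fully conjugated.
Tallying contributions gives 4 × 2 = 8 from the double-bond units + 0 from the CH(+) atom = 8.
With 8 = 4·2 π electrons, Hückel's rule classifies the planar ring as antiaromatic.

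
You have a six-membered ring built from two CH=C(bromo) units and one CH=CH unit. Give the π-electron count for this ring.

The p orbitals form a continuous loop: each doubly-bonded ring atom is sp² with one p-orbital electron. The ring is fully conjugated.
Tallying contributions gives 3 × 2 = 6 from the 3 double-bond units.

6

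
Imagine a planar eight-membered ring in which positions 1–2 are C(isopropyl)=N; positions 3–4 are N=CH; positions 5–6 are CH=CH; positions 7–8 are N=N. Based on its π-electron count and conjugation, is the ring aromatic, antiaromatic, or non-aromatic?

All ring atoms are sp² and supply a p orbital to the ring (the double-bond atoms are sp², each contributing one p electron; each sp² =N– keeps its lone pair in-plane and puts one electron into the π system); the conjugation is uninterrupted.
Counting π electrons: 4 × 2 = 8 from the 4 double-bond units.
8 = 4(2); a planar, fully conjugated 4n system is antiaromatic.

Antiaromatic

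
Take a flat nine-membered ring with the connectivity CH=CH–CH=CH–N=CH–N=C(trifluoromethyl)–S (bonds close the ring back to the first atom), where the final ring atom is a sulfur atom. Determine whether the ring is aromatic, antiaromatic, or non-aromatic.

Aromatic

All ring atoms are sp² and supply a p orbital to the ring (each doubly-bonded ring atom is sp² with one p-orbital electron; the doubly-bonded nitrogens are pyridine-type — their lone pairs lie in the ring plane, leaving one electron in the p orbital; the sulfur donates one lone pair from its p orbital); the conjugation is uninterrupted.
Counting π electrons: 4 × 2 = 8 from the double-bond units + 2 from the S atom = 10.
With 10 π electrons (n = 2), the Hückel 4n+2 condition holds.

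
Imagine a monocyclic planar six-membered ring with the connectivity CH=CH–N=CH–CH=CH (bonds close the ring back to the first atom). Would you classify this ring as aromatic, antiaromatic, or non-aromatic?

Every ring atom contributes a p orbital perpendicular to the ring (the double-bond atoms are sp², each contributing one p electron; the doubly-bonded nitrogens are pyridine-type — their lone pairs lie in the ring plane, leaving one electron in the p orbital), so the π system is cyclic and fully conjugated.
Counting π electrons: 3 × 2 = 6 from the 3 double-bond units.
That gives a 4n+2 count (6, n = 1).

Aromatic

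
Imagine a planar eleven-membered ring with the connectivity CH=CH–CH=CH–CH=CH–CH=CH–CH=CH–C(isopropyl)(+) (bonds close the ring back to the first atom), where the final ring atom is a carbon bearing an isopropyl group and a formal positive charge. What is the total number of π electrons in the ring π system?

All ring atoms are sp² and supply a p orbital to the ring (every atom in a ring double bond is sp² and brings one electron to the p orbital; the carbocation has an empty p orbital); the conjugation is uninterrupted.
Tallying contributions gives 5 × 2 = 10 from the double-bond units + 0 from the C(isopropyl)(+) atom = 10.

10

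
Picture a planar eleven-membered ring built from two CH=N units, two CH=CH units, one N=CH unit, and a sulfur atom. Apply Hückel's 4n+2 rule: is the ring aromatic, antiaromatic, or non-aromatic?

All ring atoms are sp² and supply a p orbital to the ring (the double-bond atoms are sp², each contributing one p electron; each sp² =N– keeps its lone pair in-plane and puts one electron into the π system; the sulfur donates one lone pair from its p orbital); the conjugation is uninterrupted.
Adding the contributions, 5 × 2 = 10 from the double-bond units + 2 from the S atom = 12.
With 12 = 4·3 π electrons, Hückel's rule classifies the planar ring as antiaromatic.

Antiaromatic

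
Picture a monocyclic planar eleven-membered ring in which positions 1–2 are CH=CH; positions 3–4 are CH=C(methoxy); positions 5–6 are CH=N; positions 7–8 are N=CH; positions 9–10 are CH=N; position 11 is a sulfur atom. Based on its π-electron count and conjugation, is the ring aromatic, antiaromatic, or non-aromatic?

All ring atoms are sp² and supply a p orbital to the ring (every atom in a ring double bond is sp² and brings one electron to the p orbital; each =N– nitrogen is pyridine-type (lone pair in the sp² plane, one electron in the p orbital); the sulfur donates one lone pair from its p orbital); the conjugation is uninterrupted.
Counting π electrons: 5 × 2 = 10 from the double-bond units + 2 from the S atom = 12.
12 is a 4n count (n = 3), so the planar conjugated ring is antiaromatic.

Antiaromatic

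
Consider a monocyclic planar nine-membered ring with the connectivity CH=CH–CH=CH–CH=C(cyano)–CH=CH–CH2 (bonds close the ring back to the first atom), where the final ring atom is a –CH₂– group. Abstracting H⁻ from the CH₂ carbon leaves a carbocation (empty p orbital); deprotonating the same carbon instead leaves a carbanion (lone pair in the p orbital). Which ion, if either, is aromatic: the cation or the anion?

The anion

In both ions every ring atom is sp² and contributes a p orbital, so both rings are fully conjugated.
Cation: 4 × 2 + 0 = 8 π electrons → 4(2), antiaromatic.
Anion: 4 × 2 + 2 = 10 π electrons → 4(2)+2, aromatic.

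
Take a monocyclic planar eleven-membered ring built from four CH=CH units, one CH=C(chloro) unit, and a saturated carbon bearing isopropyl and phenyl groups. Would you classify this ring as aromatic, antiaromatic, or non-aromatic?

Non-aromatic

The C(isopropyl)(phenyl) position has four σ bonds — that saturated carbon is sp³ and has no p orbital in the ring π system — so the cyclic conjugation is interrupted.
A ring that is not fully conjugated cannot be aromatic or antiaromatic regardless of its π-electron count.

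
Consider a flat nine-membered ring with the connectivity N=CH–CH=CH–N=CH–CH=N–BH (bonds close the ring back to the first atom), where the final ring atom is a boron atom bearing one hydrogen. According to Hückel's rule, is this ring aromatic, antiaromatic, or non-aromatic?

Antiaromatic

Every ring atom contributes a p orbital perpendicular to the ring (the double-bond atoms are sp², each contributing one p electron; the doubly-bonded nitrogens are pyridine-type — their lone pairs lie in the ring plane, leaving one electron in the p orbital; the boron has an empty p orbital), so the π system is cyclic and fully conjugated.
Counting π electrons: 4 × 2 = 8 from the double-bond units + 0 from the BH atom = 8.
8 = 4(2); a planar, fully conjugated 4n system is antiaromatic.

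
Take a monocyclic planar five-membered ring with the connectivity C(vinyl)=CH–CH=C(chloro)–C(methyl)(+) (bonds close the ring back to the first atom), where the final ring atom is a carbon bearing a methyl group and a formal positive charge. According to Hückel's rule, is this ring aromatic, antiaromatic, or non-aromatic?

The p orbitals form a continuous loop: the double-bond atoms are sp², each contributing one p electron; the carbocation has an empty p orbital. The ring is fully conjugated.
Counting π electrons: 2 × 2 = 4 from the double-bond units + 0 from the C(methyl)(+) atom = 4.
4 is a 4n count (n = 1), so the planar conjugated ring is antiaromatic.

Antiaromatic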